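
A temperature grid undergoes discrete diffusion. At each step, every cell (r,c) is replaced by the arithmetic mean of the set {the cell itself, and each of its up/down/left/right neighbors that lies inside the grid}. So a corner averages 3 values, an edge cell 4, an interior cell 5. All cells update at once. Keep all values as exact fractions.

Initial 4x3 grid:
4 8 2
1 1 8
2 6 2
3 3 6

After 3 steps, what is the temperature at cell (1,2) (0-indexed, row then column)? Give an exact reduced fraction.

Answer: 3269/800

Derivation:
Step 1: cell (1,2) = 13/4
Step 2: cell (1,2) = 391/80
Step 3: cell (1,2) = 3269/800
Full grid after step 3:
  8363/2160 56647/14400 1673/360
  2887/900 12349/3000 3269/800
  12293/3600 20723/6000 31261/7200
  3389/1080 27851/7200 8473/2160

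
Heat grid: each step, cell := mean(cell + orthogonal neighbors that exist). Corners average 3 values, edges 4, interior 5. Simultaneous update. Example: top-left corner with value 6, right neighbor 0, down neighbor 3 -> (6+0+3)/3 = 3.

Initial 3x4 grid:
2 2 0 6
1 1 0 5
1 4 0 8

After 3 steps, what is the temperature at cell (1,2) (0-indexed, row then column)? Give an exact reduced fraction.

Answer: 2379/1000

Derivation:
Step 1: cell (1,2) = 6/5
Step 2: cell (1,2) = 251/100
Step 3: cell (1,2) = 2379/1000
Full grid after step 3:
  1673/1080 11533/7200 17353/7200 809/270
  21461/14400 1373/750 2379/1000 5399/1600
  419/240 2243/1200 2491/900 7217/2160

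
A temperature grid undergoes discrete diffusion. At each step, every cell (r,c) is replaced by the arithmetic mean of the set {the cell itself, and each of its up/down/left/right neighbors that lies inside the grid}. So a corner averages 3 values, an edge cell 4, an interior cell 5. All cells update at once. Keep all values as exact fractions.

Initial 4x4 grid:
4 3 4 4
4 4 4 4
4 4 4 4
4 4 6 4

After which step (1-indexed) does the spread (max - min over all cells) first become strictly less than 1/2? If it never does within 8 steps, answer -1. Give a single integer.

Answer: 4

Derivation:
Step 1: max=14/3, min=11/3, spread=1
Step 2: max=271/60, min=449/120, spread=31/40
Step 3: max=2371/540, min=4109/1080, spread=211/360
Step 4: max=69841/16200, min=124559/32400, spread=5041/10800
  -> spread < 1/2 first at step 4
Step 5: max=2078377/486000, min=3766421/972000, spread=130111/324000
Step 6: max=30884537/7290000, min=22754161/5832000, spread=3255781/9720000
Step 7: max=1840957021/437400000, min=3434832989/874800000, spread=82360351/291600000
Step 8: max=13725236839/3280500000, min=103578161249/26244000000, spread=2074577821/8748000000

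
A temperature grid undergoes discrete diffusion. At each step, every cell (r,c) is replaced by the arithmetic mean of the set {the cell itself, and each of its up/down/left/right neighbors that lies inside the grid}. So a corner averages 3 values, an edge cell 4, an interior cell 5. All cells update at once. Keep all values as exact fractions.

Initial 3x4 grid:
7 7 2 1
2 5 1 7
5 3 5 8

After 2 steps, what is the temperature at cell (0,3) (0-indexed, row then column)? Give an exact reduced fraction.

Step 1: cell (0,3) = 10/3
Step 2: cell (0,3) = 31/9
Full grid after step 2:
  46/9 127/30 23/6 31/9
  1021/240 221/50 377/100 73/16
  151/36 941/240 233/48 91/18

Answer: 31/9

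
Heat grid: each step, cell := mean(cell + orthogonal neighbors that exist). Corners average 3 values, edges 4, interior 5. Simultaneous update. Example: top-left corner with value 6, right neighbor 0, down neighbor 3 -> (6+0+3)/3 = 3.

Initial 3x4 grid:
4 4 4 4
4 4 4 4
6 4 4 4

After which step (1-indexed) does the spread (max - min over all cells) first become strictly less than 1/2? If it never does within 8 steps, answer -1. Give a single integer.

Answer: 3

Derivation:
Step 1: max=14/3, min=4, spread=2/3
Step 2: max=41/9, min=4, spread=5/9
Step 3: max=473/108, min=4, spread=41/108
  -> spread < 1/2 first at step 3
Step 4: max=56057/12960, min=4, spread=4217/12960
Step 5: max=3319549/777600, min=14479/3600, spread=38417/155520
Step 6: max=197824211/46656000, min=290597/72000, spread=1903471/9331200
Step 7: max=11798429089/2799360000, min=8755759/2160000, spread=18038617/111974400
Step 8: max=705114582851/167961600000, min=790526759/194400000, spread=883978523/6718464000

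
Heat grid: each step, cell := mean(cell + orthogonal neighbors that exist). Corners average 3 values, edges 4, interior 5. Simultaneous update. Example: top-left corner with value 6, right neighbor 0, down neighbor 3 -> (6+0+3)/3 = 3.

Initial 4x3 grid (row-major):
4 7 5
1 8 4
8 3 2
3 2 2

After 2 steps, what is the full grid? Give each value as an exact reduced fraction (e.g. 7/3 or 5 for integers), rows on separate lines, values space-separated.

After step 1:
  4 6 16/3
  21/4 23/5 19/4
  15/4 23/5 11/4
  13/3 5/2 2
After step 2:
  61/12 299/60 193/36
  22/5 126/25 523/120
  269/60 91/25 141/40
  127/36 403/120 29/12

Answer: 61/12 299/60 193/36
22/5 126/25 523/120
269/60 91/25 141/40
127/36 403/120 29/12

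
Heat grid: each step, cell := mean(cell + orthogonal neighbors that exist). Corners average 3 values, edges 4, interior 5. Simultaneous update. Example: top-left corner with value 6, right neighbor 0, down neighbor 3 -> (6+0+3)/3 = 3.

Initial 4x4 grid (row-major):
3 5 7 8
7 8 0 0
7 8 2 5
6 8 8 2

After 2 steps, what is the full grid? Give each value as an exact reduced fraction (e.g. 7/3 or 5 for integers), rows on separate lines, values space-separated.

After step 1:
  5 23/4 5 5
  25/4 28/5 17/5 13/4
  7 33/5 23/5 9/4
  7 15/2 5 5
After step 2:
  17/3 427/80 383/80 53/12
  477/80 138/25 437/100 139/40
  537/80 313/50 437/100 151/40
  43/6 261/40 221/40 49/12

Answer: 17/3 427/80 383/80 53/12
477/80 138/25 437/100 139/40
537/80 313/50 437/100 151/40
43/6 261/40 221/40 49/12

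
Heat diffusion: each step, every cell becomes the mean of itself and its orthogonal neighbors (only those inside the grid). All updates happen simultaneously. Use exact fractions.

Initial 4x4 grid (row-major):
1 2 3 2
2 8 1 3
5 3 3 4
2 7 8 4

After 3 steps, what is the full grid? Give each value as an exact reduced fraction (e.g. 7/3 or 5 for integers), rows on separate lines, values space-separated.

Answer: 3101/1080 281/90 1231/450 3023/1080
509/144 9911/3000 10349/3000 11033/3600
13901/3600 12941/3000 12043/3000 14353/3600
4871/1080 4109/900 4297/900 4849/1080

Derivation:
After step 1:
  5/3 7/2 2 8/3
  4 16/5 18/5 5/2
  3 26/5 19/5 7/2
  14/3 5 11/2 16/3
After step 2:
  55/18 311/120 353/120 43/18
  89/30 39/10 151/50 46/15
  253/60 101/25 108/25 227/60
  38/9 611/120 589/120 43/9
After step 3:
  3101/1080 281/90 1231/450 3023/1080
  509/144 9911/3000 10349/3000 11033/3600
  13901/3600 12941/3000 12043/3000 14353/3600
  4871/1080 4109/900 4297/900 4849/1080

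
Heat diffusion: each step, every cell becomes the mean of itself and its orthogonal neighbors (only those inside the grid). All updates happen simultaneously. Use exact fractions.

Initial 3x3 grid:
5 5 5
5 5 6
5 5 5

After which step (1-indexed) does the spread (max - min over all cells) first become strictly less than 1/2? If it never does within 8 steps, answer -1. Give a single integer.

Answer: 1

Derivation:
Step 1: max=16/3, min=5, spread=1/3
  -> spread < 1/2 first at step 1
Step 2: max=1267/240, min=5, spread=67/240
Step 3: max=11237/2160, min=1007/200, spread=1807/10800
Step 4: max=4477963/864000, min=27361/5400, spread=33401/288000
Step 5: max=40109933/7776000, min=2743391/540000, spread=3025513/38880000
Step 6: max=16016926867/3110400000, min=146755949/28800000, spread=53531/995328
Step 7: max=959152925849/186624000000, min=39671116051/7776000000, spread=450953/11943936
Step 8: max=57496103560603/11197440000000, min=4766608610519/933120000000, spread=3799043/143327232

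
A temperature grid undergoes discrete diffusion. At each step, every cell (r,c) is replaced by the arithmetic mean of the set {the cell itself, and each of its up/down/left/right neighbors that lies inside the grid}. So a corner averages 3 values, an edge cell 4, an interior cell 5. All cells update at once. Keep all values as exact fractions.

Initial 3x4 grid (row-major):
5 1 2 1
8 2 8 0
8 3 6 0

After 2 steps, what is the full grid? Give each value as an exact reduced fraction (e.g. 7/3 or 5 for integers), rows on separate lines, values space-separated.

After step 1:
  14/3 5/2 3 1
  23/4 22/5 18/5 9/4
  19/3 19/4 17/4 2
After step 2:
  155/36 437/120 101/40 25/12
  423/80 21/5 7/2 177/80
  101/18 74/15 73/20 17/6

Answer: 155/36 437/120 101/40 25/12
423/80 21/5 7/2 177/80
101/18 74/15 73/20 17/6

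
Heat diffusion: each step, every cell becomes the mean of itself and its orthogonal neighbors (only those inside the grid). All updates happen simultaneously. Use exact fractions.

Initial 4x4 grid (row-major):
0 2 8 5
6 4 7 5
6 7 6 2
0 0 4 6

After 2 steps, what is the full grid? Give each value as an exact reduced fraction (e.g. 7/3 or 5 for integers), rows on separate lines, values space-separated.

After step 1:
  8/3 7/2 11/2 6
  4 26/5 6 19/4
  19/4 23/5 26/5 19/4
  2 11/4 4 4
After step 2:
  61/18 253/60 21/4 65/12
  997/240 233/50 533/100 43/8
  307/80 9/2 491/100 187/40
  19/6 267/80 319/80 17/4

Answer: 61/18 253/60 21/4 65/12
997/240 233/50 533/100 43/8
307/80 9/2 491/100 187/40
19/6 267/80 319/80 17/4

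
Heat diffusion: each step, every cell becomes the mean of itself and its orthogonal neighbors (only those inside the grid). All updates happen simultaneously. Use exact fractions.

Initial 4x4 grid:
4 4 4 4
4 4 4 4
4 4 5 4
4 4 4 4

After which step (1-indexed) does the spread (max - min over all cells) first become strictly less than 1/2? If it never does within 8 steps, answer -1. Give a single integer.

Answer: 1

Derivation:
Step 1: max=17/4, min=4, spread=1/4
  -> spread < 1/2 first at step 1
Step 2: max=211/50, min=4, spread=11/50
Step 3: max=9967/2400, min=4, spread=367/2400
Step 4: max=44771/10800, min=2413/600, spread=1337/10800
Step 5: max=1337669/324000, min=72469/18000, spread=33227/324000
Step 6: max=40094327/9720000, min=436049/108000, spread=849917/9720000
Step 7: max=1200114347/291600000, min=6548533/1620000, spread=21378407/291600000
Step 8: max=35958462371/8748000000, min=1967688343/486000000, spread=540072197/8748000000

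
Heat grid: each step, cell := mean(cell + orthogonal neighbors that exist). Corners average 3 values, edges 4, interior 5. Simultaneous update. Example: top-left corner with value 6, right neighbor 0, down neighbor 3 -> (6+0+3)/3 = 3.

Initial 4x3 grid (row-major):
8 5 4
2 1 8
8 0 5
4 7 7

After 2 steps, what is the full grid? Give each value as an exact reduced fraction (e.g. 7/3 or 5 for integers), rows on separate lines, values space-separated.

After step 1:
  5 9/2 17/3
  19/4 16/5 9/2
  7/2 21/5 5
  19/3 9/2 19/3
After step 2:
  19/4 551/120 44/9
  329/80 423/100 551/120
  1127/240 102/25 601/120
  43/9 641/120 95/18

Answer: 19/4 551/120 44/9
329/80 423/100 551/120
1127/240 102/25 601/120
43/9 641/120 95/18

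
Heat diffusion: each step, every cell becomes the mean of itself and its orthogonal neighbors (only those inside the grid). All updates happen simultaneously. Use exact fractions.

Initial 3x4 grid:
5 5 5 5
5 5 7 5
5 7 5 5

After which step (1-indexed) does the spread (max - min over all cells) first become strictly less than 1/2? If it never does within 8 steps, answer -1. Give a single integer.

Step 1: max=6, min=5, spread=1
Step 2: max=689/120, min=5, spread=89/120
Step 3: max=6707/1200, min=2089/400, spread=11/30
  -> spread < 1/2 first at step 3
Step 4: max=595547/108000, min=56617/10800, spread=29377/108000
Step 5: max=739171/135000, min=1434517/270000, spread=1753/10800
Step 6: max=15667807/2880000, min=103538041/19440000, spread=71029/622080
Step 7: max=10558716229/1944000000, min=6241023619/1166400000, spread=7359853/91125000
Step 8: max=56194144567/10368000000, min=125009335807/23328000000, spread=45679663/746496000

Answer: 3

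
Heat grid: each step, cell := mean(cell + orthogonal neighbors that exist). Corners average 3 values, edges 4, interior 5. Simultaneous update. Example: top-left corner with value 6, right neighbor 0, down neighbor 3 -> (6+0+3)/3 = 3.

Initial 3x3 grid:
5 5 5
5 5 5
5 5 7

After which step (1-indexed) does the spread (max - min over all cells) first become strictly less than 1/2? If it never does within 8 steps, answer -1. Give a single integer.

Step 1: max=17/3, min=5, spread=2/3
Step 2: max=50/9, min=5, spread=5/9
Step 3: max=581/108, min=5, spread=41/108
  -> spread < 1/2 first at step 3
Step 4: max=34531/6480, min=911/180, spread=347/1296
Step 5: max=2050937/388800, min=9157/1800, spread=2921/15552
Step 6: max=122468539/23328000, min=1105483/216000, spread=24611/186624
Step 7: max=7317122033/1399680000, min=24956741/4860000, spread=207329/2239488
Step 8: max=437933952451/83980800000, min=1334801599/259200000, spread=1746635/26873856

Answer: 3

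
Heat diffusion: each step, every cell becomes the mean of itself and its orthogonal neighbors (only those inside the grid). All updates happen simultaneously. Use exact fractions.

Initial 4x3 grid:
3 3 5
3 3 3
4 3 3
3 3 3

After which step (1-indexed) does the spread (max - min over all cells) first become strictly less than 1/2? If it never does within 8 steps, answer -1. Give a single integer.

Answer: 3

Derivation:
Step 1: max=11/3, min=3, spread=2/3
Step 2: max=32/9, min=3, spread=5/9
Step 3: max=365/108, min=1117/360, spread=299/1080
  -> spread < 1/2 first at step 3
Step 4: max=217177/64800, min=33647/10800, spread=3059/12960
Step 5: max=12842333/3888000, min=10191859/3240000, spread=3060511/19440000
Step 6: max=766995727/233280000, min=15358349/4860000, spread=1191799/9331200
Step 7: max=45763796693/13996800000, min=36964533079/11664000000, spread=7031784991/69984000000
Step 8: max=2738071154287/839808000000, min=2224576782011/699840000000, spread=342895079369/4199040000000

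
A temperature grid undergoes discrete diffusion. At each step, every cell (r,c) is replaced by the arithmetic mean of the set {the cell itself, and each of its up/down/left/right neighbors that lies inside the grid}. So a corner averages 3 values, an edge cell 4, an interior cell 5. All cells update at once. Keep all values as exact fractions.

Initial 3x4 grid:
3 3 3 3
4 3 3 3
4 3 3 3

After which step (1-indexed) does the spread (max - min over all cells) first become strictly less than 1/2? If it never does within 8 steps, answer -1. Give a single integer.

Answer: 2

Derivation:
Step 1: max=11/3, min=3, spread=2/3
Step 2: max=125/36, min=3, spread=17/36
  -> spread < 1/2 first at step 2
Step 3: max=7327/2160, min=3, spread=847/2160
Step 4: max=107831/32400, min=679/225, spread=2011/6480
Step 5: max=12794783/3888000, min=327713/108000, spread=199423/777600
Step 6: max=760744867/233280000, min=6595249/2160000, spread=1938319/9331200
Step 7: max=45352077053/13996800000, min=596644199/194400000, spread=95747789/559872000
Step 8: max=2706993255127/839808000000, min=35965143941/11664000000, spread=940023131/6718464000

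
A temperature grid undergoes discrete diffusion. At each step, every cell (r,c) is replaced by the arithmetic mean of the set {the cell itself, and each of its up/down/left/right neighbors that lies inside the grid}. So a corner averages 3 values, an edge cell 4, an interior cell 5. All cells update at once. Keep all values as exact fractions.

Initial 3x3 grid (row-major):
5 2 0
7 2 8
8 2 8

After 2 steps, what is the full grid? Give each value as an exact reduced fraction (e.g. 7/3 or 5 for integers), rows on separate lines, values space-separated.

Answer: 149/36 289/80 121/36
601/120 429/100 541/120
97/18 313/60 31/6

Derivation:
After step 1:
  14/3 9/4 10/3
  11/2 21/5 9/2
  17/3 5 6
After step 2:
  149/36 289/80 121/36
  601/120 429/100 541/120
  97/18 313/60 31/6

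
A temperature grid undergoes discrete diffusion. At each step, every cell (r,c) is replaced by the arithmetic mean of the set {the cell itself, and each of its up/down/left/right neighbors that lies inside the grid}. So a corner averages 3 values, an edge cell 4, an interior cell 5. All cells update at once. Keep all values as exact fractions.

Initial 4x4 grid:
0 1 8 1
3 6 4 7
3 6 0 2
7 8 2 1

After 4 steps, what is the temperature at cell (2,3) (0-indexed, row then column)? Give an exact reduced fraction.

Answer: 175549/54000

Derivation:
Step 1: cell (2,3) = 5/2
Step 2: cell (2,3) = 157/60
Step 3: cell (2,3) = 5641/1800
Step 4: cell (2,3) = 175549/54000
Full grid after step 4:
  27727/8100 766373/216000 842093/216000 252563/64800
  802043/216000 34549/9000 673013/180000 201707/54000
  311633/72000 81633/20000 330101/90000 175549/54000
  33271/7200 154439/36000 382433/108000 100637/32400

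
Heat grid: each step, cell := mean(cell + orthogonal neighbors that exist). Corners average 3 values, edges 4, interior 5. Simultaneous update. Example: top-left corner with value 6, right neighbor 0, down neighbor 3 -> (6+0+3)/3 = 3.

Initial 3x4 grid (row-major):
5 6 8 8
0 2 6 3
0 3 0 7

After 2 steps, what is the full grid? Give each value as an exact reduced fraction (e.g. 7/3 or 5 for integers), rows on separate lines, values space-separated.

Answer: 32/9 1159/240 1343/240 58/9
589/240 309/100 121/25 73/15
4/3 193/80 743/240 40/9

Derivation:
After step 1:
  11/3 21/4 7 19/3
  7/4 17/5 19/5 6
  1 5/4 4 10/3
After step 2:
  32/9 1159/240 1343/240 58/9
  589/240 309/100 121/25 73/15
  4/3 193/80 743/240 40/9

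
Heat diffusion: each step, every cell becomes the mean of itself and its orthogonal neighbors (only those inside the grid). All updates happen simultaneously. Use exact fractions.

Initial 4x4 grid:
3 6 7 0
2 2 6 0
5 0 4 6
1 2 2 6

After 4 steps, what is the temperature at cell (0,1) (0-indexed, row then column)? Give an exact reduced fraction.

Answer: 776341/216000

Derivation:
Step 1: cell (0,1) = 9/2
Step 2: cell (0,1) = 967/240
Step 3: cell (0,1) = 27031/7200
Step 4: cell (0,1) = 776341/216000
Full grid after step 4:
  226711/64800 776341/216000 784157/216000 232331/64800
  10609/3375 600997/180000 629297/180000 192203/54000
  2951/1080 527599/180000 604603/180000 38501/10800
  160309/64800 120371/43200 139931/43200 46229/12960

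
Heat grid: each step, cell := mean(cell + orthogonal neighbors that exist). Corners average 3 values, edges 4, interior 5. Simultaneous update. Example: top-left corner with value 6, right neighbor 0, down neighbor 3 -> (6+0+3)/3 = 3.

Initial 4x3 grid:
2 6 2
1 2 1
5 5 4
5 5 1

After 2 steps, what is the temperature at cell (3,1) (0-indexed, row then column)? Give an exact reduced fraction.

Answer: 62/15

Derivation:
Step 1: cell (3,1) = 4
Step 2: cell (3,1) = 62/15
Full grid after step 2:
  17/6 3 11/4
  25/8 299/100 11/4
  157/40 359/100 47/15
  13/3 62/15 121/36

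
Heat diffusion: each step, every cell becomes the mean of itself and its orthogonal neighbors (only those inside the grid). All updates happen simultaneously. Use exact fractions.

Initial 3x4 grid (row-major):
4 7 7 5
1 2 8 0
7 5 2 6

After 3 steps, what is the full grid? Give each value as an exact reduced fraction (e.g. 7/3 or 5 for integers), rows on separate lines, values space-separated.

After step 1:
  4 5 27/4 4
  7/2 23/5 19/5 19/4
  13/3 4 21/4 8/3
After step 2:
  25/6 407/80 391/80 31/6
  493/120 209/50 503/100 913/240
  71/18 1091/240 943/240 38/9
After step 3:
  1069/240 10993/2400 12103/2400 1663/360
  29519/7200 13771/3000 26197/6000 65603/14400
  9071/2160 29879/7200 31909/7200 538/135

Answer: 1069/240 10993/2400 12103/2400 1663/360
29519/7200 13771/3000 26197/6000 65603/14400
9071/2160 29879/7200 31909/7200 538/135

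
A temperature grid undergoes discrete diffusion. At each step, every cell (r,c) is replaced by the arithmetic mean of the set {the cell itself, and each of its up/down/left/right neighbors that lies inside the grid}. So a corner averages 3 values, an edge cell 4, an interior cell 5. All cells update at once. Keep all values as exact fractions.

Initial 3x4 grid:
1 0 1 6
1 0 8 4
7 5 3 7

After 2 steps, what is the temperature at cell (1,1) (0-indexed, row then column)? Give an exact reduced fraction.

Answer: 5/2

Derivation:
Step 1: cell (1,1) = 14/5
Step 2: cell (1,1) = 5/2
Full grid after step 2:
  41/36 463/240 667/240 41/9
  201/80 5/2 87/20 1067/240
  31/9 499/120 521/120 50/9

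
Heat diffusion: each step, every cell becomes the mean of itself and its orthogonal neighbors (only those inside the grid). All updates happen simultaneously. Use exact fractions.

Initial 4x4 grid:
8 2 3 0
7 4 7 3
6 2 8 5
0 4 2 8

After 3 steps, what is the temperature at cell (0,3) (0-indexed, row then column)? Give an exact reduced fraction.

Answer: 32/9

Derivation:
Step 1: cell (0,3) = 2
Step 2: cell (0,3) = 35/12
Step 3: cell (0,3) = 32/9
Full grid after step 3:
  10609/2160 32797/7200 8999/2400 32/9
  17891/3600 26911/6000 221/50 9709/2400
  595/144 13531/3000 9029/2000 3959/800
  4129/1080 1369/360 2843/600 1177/240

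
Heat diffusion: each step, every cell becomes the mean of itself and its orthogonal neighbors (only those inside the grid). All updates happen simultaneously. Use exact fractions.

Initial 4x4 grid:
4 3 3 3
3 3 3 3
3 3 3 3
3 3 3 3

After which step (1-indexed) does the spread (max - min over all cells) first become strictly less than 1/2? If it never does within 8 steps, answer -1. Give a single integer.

Answer: 1

Derivation:
Step 1: max=10/3, min=3, spread=1/3
  -> spread < 1/2 first at step 1
Step 2: max=59/18, min=3, spread=5/18
Step 3: max=689/216, min=3, spread=41/216
Step 4: max=20483/6480, min=3, spread=1043/6480
Step 5: max=608753/194400, min=3, spread=25553/194400
Step 6: max=18167459/5832000, min=54079/18000, spread=645863/5832000
Step 7: max=542521691/174960000, min=360971/120000, spread=16225973/174960000
Step 8: max=16223877983/5248800000, min=162701/54000, spread=409340783/5248800000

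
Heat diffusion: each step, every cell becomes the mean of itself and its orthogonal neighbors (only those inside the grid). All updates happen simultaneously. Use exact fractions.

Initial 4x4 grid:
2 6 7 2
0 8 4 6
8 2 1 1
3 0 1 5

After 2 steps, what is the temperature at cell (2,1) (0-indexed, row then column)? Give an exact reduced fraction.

Step 1: cell (2,1) = 19/5
Step 2: cell (2,1) = 287/100
Full grid after step 2:
  155/36 103/24 207/40 13/3
  173/48 93/20 19/5 167/40
  913/240 287/100 79/25 319/120
  101/36 643/240 443/240 22/9

Answer: 287/100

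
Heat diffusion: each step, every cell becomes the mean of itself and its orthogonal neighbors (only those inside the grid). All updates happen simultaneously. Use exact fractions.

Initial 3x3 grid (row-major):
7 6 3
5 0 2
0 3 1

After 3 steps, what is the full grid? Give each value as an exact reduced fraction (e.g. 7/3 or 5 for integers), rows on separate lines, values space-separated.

After step 1:
  6 4 11/3
  3 16/5 3/2
  8/3 1 2
After step 2:
  13/3 253/60 55/18
  223/60 127/50 311/120
  20/9 133/60 3/2
After step 3:
  184/45 12731/3600 3551/1080
  11531/3600 9169/3000 17437/7200
  367/135 7631/3600 757/360

Answer: 184/45 12731/3600 3551/1080
11531/3600 9169/3000 17437/7200
367/135 7631/3600 757/360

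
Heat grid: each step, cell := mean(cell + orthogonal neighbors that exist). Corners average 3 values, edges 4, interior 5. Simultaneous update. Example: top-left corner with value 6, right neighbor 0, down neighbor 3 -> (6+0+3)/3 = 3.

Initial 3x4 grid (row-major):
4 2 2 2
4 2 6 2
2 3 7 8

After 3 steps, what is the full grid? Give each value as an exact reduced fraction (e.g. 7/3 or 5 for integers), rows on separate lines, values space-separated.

After step 1:
  10/3 5/2 3 2
  3 17/5 19/5 9/2
  3 7/2 6 17/3
After step 2:
  53/18 367/120 113/40 19/6
  191/60 81/25 207/50 479/120
  19/6 159/40 569/120 97/18
After step 3:
  3307/1080 10861/3600 1319/400 599/180
  11281/3600 5279/1500 11363/3000 30037/7200
  413/120 4537/1200 16421/3600 1271/270

Answer: 3307/1080 10861/3600 1319/400 599/180
11281/3600 5279/1500 11363/3000 30037/7200
413/120 4537/1200 16421/3600 1271/270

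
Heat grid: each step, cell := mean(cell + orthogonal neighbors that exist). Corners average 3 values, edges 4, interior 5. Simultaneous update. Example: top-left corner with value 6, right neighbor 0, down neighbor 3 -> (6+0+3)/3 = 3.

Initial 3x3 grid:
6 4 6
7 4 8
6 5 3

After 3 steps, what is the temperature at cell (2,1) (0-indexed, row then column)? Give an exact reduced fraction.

Step 1: cell (2,1) = 9/2
Step 2: cell (2,1) = 643/120
Step 3: cell (2,1) = 37841/7200
Full grid after step 3:
  12091/2160 4877/900 3967/720
  78707/14400 5489/1000 76357/14400
  3967/720 37841/7200 11471/2160

Answer: 37841/7200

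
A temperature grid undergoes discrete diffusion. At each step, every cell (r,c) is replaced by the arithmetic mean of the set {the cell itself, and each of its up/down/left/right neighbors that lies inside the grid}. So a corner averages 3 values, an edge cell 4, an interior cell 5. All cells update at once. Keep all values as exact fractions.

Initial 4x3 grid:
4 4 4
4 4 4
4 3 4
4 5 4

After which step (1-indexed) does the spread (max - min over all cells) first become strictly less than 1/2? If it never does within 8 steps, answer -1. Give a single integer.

Step 1: max=13/3, min=15/4, spread=7/12
Step 2: max=25/6, min=193/50, spread=23/75
  -> spread < 1/2 first at step 2
Step 3: max=1759/432, min=3909/1000, spread=8789/54000
Step 4: max=436583/108000, min=283877/72000, spread=4307/43200
Step 5: max=7811381/1944000, min=15801/4000, spread=26419/388800
Step 6: max=1559067443/388800000, min=37948981/9600000, spread=1770697/31104000
Step 7: max=13999833913/3499200000, min=3077898739/777600000, spread=11943167/279936000
Step 8: max=5595098093483/1399680000000, min=1231883682149/311040000000, spread=825944381/22394880000

Answer: 2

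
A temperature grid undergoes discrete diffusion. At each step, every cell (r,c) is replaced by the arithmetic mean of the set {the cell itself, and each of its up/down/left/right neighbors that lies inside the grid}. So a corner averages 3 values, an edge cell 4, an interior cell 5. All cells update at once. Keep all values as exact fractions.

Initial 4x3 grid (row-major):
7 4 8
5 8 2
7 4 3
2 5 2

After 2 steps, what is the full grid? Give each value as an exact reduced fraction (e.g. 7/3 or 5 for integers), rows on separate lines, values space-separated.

After step 1:
  16/3 27/4 14/3
  27/4 23/5 21/4
  9/2 27/5 11/4
  14/3 13/4 10/3
After step 2:
  113/18 427/80 50/9
  1271/240 23/4 259/60
  1279/240 41/10 251/60
  149/36 333/80 28/9

Answer: 113/18 427/80 50/9
1271/240 23/4 259/60
1279/240 41/10 251/60
149/36 333/80 28/9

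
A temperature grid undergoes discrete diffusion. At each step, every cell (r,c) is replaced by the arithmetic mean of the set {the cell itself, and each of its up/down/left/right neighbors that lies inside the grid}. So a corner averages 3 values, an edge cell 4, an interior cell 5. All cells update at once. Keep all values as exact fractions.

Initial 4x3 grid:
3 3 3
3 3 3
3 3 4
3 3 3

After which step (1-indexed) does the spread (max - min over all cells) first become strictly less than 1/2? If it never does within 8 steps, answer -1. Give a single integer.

Answer: 1

Derivation:
Step 1: max=10/3, min=3, spread=1/3
  -> spread < 1/2 first at step 1
Step 2: max=391/120, min=3, spread=31/120
Step 3: max=3451/1080, min=3, spread=211/1080
Step 4: max=340897/108000, min=5447/1800, spread=14077/108000
Step 5: max=3056407/972000, min=327683/108000, spread=5363/48600
Step 6: max=91220809/29160000, min=182869/60000, spread=93859/1166400
Step 7: max=5459074481/1749600000, min=296936467/97200000, spread=4568723/69984000
Step 8: max=326708435629/104976000000, min=8929618889/2916000000, spread=8387449/167961600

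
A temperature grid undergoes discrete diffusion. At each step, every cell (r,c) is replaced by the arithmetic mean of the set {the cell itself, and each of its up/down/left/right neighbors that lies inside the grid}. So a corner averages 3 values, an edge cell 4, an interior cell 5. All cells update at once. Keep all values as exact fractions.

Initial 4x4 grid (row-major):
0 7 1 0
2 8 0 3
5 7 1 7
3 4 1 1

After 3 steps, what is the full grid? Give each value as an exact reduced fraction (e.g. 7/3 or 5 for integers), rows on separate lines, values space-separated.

Answer: 659/180 254/75 613/225 2443/1080
593/150 373/100 9001/3000 9223/3600
41/10 3843/1000 809/250 3293/1200
95/24 59/16 3673/1200 253/90

Derivation:
After step 1:
  3 4 2 4/3
  15/4 24/5 13/5 5/2
  17/4 5 16/5 3
  4 15/4 7/4 3
After step 2:
  43/12 69/20 149/60 35/18
  79/20 403/100 151/50 283/120
  17/4 21/5 311/100 117/40
  4 29/8 117/40 31/12
After step 3:
  659/180 254/75 613/225 2443/1080
  593/150 373/100 9001/3000 9223/3600
  41/10 3843/1000 809/250 3293/1200
  95/24 59/16 3673/1200 253/90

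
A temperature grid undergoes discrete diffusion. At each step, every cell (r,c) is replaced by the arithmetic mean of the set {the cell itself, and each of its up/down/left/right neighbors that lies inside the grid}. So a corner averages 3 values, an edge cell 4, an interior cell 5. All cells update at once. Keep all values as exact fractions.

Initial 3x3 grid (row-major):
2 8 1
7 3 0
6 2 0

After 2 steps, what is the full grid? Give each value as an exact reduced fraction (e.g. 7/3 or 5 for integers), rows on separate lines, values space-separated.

Answer: 41/9 97/24 5/2
115/24 63/20 13/6
49/12 149/48 53/36

Derivation:
After step 1:
  17/3 7/2 3
  9/2 4 1
  5 11/4 2/3
After step 2:
  41/9 97/24 5/2
  115/24 63/20 13/6
  49/12 149/48 53/36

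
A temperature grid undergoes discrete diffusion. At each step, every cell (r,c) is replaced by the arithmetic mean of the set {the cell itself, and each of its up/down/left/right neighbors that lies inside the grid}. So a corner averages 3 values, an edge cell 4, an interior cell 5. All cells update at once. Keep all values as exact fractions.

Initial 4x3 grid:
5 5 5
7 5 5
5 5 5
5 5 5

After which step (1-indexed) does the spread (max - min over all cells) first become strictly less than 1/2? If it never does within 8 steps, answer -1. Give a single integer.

Answer: 3

Derivation:
Step 1: max=17/3, min=5, spread=2/3
Step 2: max=331/60, min=5, spread=31/60
Step 3: max=2911/540, min=5, spread=211/540
  -> spread < 1/2 first at step 3
Step 4: max=286897/54000, min=4547/900, spread=14077/54000
Step 5: max=2570407/486000, min=273683/54000, spread=5363/24300
Step 6: max=76640809/14580000, min=152869/30000, spread=93859/583200
Step 7: max=4584274481/874800000, min=248336467/48600000, spread=4568723/34992000
Step 8: max=274220435629/52488000000, min=7471618889/1458000000, spread=8387449/83980800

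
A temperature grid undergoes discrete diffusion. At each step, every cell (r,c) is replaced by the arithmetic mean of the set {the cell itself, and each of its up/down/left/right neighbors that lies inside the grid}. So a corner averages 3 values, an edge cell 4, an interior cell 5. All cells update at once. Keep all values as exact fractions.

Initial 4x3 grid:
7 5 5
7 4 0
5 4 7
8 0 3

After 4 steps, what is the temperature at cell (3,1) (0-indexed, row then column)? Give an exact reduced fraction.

Answer: 716609/172800

Derivation:
Step 1: cell (3,1) = 15/4
Step 2: cell (3,1) = 185/48
Step 3: cell (3,1) = 2351/576
Step 4: cell (3,1) = 716609/172800
Full grid after step 4:
  133037/25920 818219/172800 113087/25920
  216061/43200 330571/72000 11221/2700
  204241/43200 311041/72000 21377/5400
  23287/5184 716609/172800 20005/5184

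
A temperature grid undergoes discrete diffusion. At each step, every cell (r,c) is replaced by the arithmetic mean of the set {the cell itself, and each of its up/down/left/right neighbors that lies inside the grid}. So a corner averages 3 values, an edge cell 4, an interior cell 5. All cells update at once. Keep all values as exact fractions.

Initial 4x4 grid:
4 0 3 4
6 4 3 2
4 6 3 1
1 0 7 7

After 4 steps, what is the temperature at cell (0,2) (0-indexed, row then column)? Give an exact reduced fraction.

Answer: 73001/24000

Derivation:
Step 1: cell (0,2) = 5/2
Step 2: cell (0,2) = 45/16
Step 3: cell (0,2) = 2347/800
Step 4: cell (0,2) = 73001/24000
Full grid after step 4:
  28009/8100 712697/216000 73001/24000 7967/2700
  768527/216000 153389/45000 657/200 228733/72000
  754303/216000 321383/90000 106549/30000 259213/72000
  112691/32400 763243/216000 271073/72000 41009/10800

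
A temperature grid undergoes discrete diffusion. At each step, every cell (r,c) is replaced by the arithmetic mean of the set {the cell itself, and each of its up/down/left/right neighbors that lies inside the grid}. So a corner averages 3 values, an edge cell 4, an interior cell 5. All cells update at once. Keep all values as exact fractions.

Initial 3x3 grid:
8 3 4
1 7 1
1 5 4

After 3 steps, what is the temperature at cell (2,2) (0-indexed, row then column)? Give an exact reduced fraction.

Step 1: cell (2,2) = 10/3
Step 2: cell (2,2) = 139/36
Step 3: cell (2,2) = 7589/2160
Full grid after step 3:
  2873/720 30259/7200 4067/1080
  57493/14400 1376/375 583/150
  3757/1080 54293/14400 7589/2160

Answer: 7589/2160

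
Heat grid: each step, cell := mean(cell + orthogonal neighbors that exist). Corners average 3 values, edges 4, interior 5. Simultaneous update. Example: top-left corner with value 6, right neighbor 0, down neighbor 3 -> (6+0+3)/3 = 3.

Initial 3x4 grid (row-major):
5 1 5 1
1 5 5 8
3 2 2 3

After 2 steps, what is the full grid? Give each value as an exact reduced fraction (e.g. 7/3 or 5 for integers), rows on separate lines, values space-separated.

Answer: 59/18 91/30 25/6 143/36
319/120 183/50 361/100 73/16
17/6 27/10 23/6 139/36

Derivation:
After step 1:
  7/3 4 3 14/3
  7/2 14/5 5 17/4
  2 3 3 13/3
After step 2:
  59/18 91/30 25/6 143/36
  319/120 183/50 361/100 73/16
  17/6 27/10 23/6 139/36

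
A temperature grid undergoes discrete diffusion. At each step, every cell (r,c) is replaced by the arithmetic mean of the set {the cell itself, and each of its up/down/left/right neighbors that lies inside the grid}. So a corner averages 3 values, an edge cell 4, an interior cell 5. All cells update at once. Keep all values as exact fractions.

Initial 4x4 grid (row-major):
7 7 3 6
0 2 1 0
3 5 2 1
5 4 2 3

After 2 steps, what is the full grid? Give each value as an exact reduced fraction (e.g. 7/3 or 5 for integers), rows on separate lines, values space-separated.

After step 1:
  14/3 19/4 17/4 3
  3 3 8/5 2
  13/4 16/5 11/5 3/2
  4 4 11/4 2
After step 2:
  149/36 25/6 17/5 37/12
  167/48 311/100 261/100 81/40
  269/80 313/100 9/4 77/40
  15/4 279/80 219/80 25/12

Answer: 149/36 25/6 17/5 37/12
167/48 311/100 261/100 81/40
269/80 313/100 9/4 77/40
15/4 279/80 219/80 25/12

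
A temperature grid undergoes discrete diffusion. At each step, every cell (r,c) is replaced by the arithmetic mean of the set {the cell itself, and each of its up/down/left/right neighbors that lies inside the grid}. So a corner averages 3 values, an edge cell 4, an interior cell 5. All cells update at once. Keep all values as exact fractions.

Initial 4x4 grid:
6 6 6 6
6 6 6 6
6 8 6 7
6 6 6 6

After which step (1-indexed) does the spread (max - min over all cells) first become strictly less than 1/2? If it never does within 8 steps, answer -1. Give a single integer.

Step 1: max=33/5, min=6, spread=3/5
Step 2: max=162/25, min=6, spread=12/25
  -> spread < 1/2 first at step 2
Step 3: max=7619/1200, min=1213/200, spread=341/1200
Step 4: max=681727/108000, min=109799/18000, spread=22933/108000
Step 5: max=6806123/1080000, min=1103257/180000, spread=186581/1080000
Step 6: max=3816943/607500, min=9956159/1620000, spread=667067/4860000
Step 7: max=6100085819/972000000, min=998194333/162000000, spread=110919821/972000000
Step 8: max=13699670221/2187000000, min=22490254091/3645000000, spread=32112151/341718750

Answer: 2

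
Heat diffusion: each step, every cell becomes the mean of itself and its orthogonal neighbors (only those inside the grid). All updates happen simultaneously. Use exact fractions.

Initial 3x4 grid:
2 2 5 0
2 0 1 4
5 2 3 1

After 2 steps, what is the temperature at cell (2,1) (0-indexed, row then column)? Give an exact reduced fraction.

Step 1: cell (2,1) = 5/2
Step 2: cell (2,1) = 173/80
Full grid after step 2:
  13/6 153/80 197/80 13/6
  173/80 11/5 37/20 293/120
  31/12 173/80 571/240 71/36

Answer: 173/80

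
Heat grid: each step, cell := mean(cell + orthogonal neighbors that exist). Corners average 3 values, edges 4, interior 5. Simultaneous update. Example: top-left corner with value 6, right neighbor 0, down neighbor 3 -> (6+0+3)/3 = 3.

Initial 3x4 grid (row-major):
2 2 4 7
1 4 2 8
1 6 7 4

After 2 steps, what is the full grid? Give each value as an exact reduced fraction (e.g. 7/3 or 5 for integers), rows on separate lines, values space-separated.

Answer: 20/9 137/48 217/48 46/9
7/3 7/2 87/20 275/48
55/18 179/48 247/48 49/9

Derivation:
After step 1:
  5/3 3 15/4 19/3
  2 3 5 21/4
  8/3 9/2 19/4 19/3
After step 2:
  20/9 137/48 217/48 46/9
  7/3 7/2 87/20 275/48
  55/18 179/48 247/48 49/9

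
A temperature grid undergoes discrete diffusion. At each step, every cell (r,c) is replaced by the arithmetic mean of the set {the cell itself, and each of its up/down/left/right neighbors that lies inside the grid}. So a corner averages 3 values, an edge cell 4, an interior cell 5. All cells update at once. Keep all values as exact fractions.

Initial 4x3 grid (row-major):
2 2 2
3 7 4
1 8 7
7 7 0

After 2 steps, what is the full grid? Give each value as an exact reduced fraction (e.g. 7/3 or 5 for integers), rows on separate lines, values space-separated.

Answer: 53/18 261/80 131/36
227/60 223/50 1033/240
19/4 129/25 245/48
61/12 127/24 179/36

Derivation:
After step 1:
  7/3 13/4 8/3
  13/4 24/5 5
  19/4 6 19/4
  5 11/2 14/3
After step 2:
  53/18 261/80 131/36
  227/60 223/50 1033/240
  19/4 129/25 245/48
  61/12 127/24 179/36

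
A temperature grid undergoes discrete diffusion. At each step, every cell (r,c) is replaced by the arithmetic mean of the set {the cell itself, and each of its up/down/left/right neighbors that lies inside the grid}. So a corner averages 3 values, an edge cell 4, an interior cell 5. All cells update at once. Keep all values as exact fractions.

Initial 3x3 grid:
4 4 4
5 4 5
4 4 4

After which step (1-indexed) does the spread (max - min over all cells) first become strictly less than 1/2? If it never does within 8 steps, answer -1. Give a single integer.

Step 1: max=22/5, min=4, spread=2/5
  -> spread < 1/2 first at step 1
Step 2: max=1039/240, min=209/50, spread=179/1200
Step 3: max=12823/3000, min=947/225, spread=589/9000
Step 4: max=3677551/864000, min=761081/180000, spread=121811/4320000
Step 5: max=45891607/10800000, min=3431423/810000, spread=417901/32400000
Step 6: max=13204169359/3110400000, min=2747063129/648000000, spread=91331699/15552000000
Step 7: max=165002654263/38880000000, min=12367255007/2916000000, spread=317762509/116640000000
Step 8: max=47510766886831/11197440000000, min=9895132008761/2332800000000, spread=70666223891/55987200000000

Answer: 1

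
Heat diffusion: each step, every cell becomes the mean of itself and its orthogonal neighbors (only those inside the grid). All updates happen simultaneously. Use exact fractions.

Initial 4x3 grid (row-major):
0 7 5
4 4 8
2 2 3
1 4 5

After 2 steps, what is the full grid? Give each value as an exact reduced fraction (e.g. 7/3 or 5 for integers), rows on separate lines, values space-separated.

After step 1:
  11/3 4 20/3
  5/2 5 5
  9/4 3 9/2
  7/3 3 4
After step 2:
  61/18 29/6 47/9
  161/48 39/10 127/24
  121/48 71/20 33/8
  91/36 37/12 23/6

Answer: 61/18 29/6 47/9
161/48 39/10 127/24
121/48 71/20 33/8
91/36 37/12 23/6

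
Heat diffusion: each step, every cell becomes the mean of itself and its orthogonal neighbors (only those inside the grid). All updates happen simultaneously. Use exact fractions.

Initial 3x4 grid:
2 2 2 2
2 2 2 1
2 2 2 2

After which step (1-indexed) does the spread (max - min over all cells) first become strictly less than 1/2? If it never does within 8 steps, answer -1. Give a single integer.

Step 1: max=2, min=5/3, spread=1/3
  -> spread < 1/2 first at step 1
Step 2: max=2, min=413/240, spread=67/240
Step 3: max=2, min=3883/2160, spread=437/2160
Step 4: max=1991/1000, min=1570469/864000, spread=29951/172800
Step 5: max=6671/3375, min=14336179/7776000, spread=206761/1555200
Step 6: max=10634329/5400000, min=5764604429/3110400000, spread=14430763/124416000
Step 7: max=846347273/432000000, min=348140258311/186624000000, spread=139854109/1492992000
Step 8: max=75908771023/38880000000, min=20972408109749/11197440000000, spread=7114543559/89579520000

Answer: 1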